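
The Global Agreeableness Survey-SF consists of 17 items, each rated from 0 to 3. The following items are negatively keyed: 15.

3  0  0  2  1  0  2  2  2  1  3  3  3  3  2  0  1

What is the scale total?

Reversing item 15 with 3 − raw:
Total = 3 + 0 + 0 + 2 + 1 + 0 + 2 + 2 + 2 + 1 + 3 + 3 + 3 + 3 + (3−2) + 0 + 1
      = 3 + 0 + 0 + 2 + 1 + 0 + 2 + 2 + 2 + 1 + 3 + 3 + 3 + 3 + 1 + 0 + 1 = 27

27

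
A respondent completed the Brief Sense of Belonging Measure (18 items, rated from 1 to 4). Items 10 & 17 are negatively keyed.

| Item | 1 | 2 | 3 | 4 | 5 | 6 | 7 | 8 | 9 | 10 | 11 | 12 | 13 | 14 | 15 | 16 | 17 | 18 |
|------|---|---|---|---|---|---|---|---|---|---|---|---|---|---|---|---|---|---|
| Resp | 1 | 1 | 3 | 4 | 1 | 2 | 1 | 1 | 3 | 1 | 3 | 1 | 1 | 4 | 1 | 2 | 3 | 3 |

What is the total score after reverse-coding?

38

Reversing items 10 and 17 with 5 − raw:
Total = 1 + 1 + 3 + 4 + 1 + 2 + 1 + 1 + 3 + (5−1) + 3 + 1 + 1 + 4 + 1 + 2 + (5−3) + 3
      = 1 + 1 + 3 + 4 + 1 + 2 + 1 + 1 + 3 + 4 + 3 + 1 + 1 + 4 + 1 + 2 + 2 + 3 = 38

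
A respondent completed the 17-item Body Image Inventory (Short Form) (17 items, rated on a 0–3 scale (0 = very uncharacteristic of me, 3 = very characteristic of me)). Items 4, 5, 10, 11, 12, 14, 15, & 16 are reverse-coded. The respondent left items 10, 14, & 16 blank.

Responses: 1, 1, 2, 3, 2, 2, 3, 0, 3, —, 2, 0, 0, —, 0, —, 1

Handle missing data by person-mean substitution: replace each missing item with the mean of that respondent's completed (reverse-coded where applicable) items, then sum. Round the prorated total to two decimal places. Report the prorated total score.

Reverse-coded (on a 0–3 scale, reversed = 3 − raw):
  item 4: 3 − 3 = 0
  item 5: 3 − 2 = 1
  item 11: 3 − 2 = 1
  item 12: 3 − 0 = 3
  item 15: 3 − 0 = 3
Completed scored items (14 of 17): 1, 1, 2, 0, 1, 2, 3, 0, 3, 1, 3, 0, 3, 1; sum = 21.
Person mean = 21 / 14 ≈ 1.5000
Prorated total = (21 / 14) × 17 = 25.50 (to 2 dp)

25.50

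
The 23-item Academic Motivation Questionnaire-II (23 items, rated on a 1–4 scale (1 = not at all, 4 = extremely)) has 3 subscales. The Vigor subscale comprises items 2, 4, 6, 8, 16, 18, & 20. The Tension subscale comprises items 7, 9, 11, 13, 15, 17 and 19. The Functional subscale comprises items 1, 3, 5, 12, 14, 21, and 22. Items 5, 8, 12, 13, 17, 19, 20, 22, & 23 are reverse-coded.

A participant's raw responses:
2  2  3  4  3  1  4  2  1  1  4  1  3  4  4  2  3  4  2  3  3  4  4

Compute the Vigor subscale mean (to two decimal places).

2.57

Vigor items: 2, 4, 6, 8, 16, 18, 20.
Of these, items 8 & 20 are reverse-coded; reversed = (1+4) − raw = 5 − raw.
  item 2: 2
  item 4: 4
  item 6: 1
  item 8: 5 − 2 = 3
  item 16: 2
  item 18: 4
  item 20: 5 − 3 = 2
Sum = 2 + 4 + 1 + 3 + 2 + 4 + 2 = 18
Mean = 18 / 7 = 2.57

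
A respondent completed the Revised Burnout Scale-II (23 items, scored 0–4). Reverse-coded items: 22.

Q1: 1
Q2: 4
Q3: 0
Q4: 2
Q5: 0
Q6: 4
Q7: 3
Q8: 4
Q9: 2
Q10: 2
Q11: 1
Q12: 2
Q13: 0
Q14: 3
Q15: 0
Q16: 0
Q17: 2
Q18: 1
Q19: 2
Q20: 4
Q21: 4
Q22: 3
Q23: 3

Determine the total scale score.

45

Reverse-coded items use 4 − raw:
  item 22: 4 − 3 = 1
Scored responses: 1, 4, 0, 2, 0, 4, 3, 4, 2, 2, 1, 2, 0, 3, 0, 0, 2, 1, 2, 4, 4, 1, 3
Total = 1 + 4 + 0 + 2 + 0 + 4 + 3 + 4 + 2 + 2 + 1 + 2 + 0 + 3 + 0 + 0 + 2 + 1 + 2 + 4 + 4 + 1 + 3 = 45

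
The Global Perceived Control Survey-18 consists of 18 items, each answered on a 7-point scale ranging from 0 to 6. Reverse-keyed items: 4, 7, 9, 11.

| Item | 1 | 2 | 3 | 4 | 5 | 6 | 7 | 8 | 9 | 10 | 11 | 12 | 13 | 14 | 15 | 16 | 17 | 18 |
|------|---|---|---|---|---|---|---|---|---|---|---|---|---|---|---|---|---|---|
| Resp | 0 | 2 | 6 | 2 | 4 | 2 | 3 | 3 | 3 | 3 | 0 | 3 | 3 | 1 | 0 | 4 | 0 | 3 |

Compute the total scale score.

50

Reverse-coded items (on a 0–6 scale, reversed = 6 − raw):
  item 4: 6 − 2 = 4
  item 7: 6 − 3 = 3
  item 9: 6 − 3 = 3
  item 11: 6 − 0 = 6
Scored items: 0, 2, 6, 4, 4, 2, 3, 3, 3, 3, 6, 3, 3, 1, 0, 4, 0, 3
Total = 0 + 2 + 6 + 4 + 4 + 2 + 3 + 3 + 3 + 3 + 6 + 3 + 3 + 1 + 0 + 4 + 0 + 3 = 50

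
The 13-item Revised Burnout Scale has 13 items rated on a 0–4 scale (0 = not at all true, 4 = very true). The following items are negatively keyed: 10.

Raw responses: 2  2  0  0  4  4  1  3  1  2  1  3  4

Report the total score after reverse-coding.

27

Reverse-coded items (reverse-coded value = 4 − response):
  item 10: 4 − 2 = 2
After reverse-coding: 2, 2, 0, 0, 4, 4, 1, 3, 1, 2, 1, 3, 4
Total = 2 + 2 + 0 + 0 + 4 + 4 + 1 + 3 + 1 + 2 + 1 + 3 + 4 = 27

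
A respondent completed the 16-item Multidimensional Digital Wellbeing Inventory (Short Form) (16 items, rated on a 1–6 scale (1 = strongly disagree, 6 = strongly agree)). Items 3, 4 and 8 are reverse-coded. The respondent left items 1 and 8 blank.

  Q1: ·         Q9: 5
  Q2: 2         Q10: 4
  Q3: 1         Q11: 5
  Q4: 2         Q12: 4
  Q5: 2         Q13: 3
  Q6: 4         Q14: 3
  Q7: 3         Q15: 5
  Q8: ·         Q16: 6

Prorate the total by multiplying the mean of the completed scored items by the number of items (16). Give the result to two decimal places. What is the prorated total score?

65.14

Reverse-coded (on a 1–6 scale, reversed = 7 − raw):
  item 3: 7 − 1 = 6
  item 4: 7 − 2 = 5
Completed scored items (14 of 16): 2, 6, 5, 2, 4, 3, 5, 4, 5, 4, 3, 3, 5, 6; sum = 57.
Person mean = 57 / 14 ≈ 4.0714
Prorated total = (57 / 14) × 16 = 65.14 (to 2 dp)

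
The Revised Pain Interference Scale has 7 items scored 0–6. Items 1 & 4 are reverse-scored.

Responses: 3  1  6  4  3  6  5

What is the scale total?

26

Reverse-coded items (reverse-coded value = 6 − response):
  item 1: 6 − 3 = 3
  item 4: 6 − 4 = 2
Scored items: 3, 1, 6, 2, 3, 6, 5
Total = 3 + 1 + 6 + 2 + 3 + 6 + 5 = 26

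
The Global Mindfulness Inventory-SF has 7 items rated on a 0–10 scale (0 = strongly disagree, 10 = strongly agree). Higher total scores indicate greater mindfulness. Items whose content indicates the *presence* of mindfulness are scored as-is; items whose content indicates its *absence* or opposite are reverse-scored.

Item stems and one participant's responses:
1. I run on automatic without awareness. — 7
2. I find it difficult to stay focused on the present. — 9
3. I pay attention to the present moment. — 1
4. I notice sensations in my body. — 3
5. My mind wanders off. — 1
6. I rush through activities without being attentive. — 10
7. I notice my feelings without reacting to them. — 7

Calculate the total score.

24

Items 1, 2, 5, 6 describe the absence/opposite of mindfulness → reverse-score.
reverse-coded value = 10 − response.
  item 1: 10 − 7 = 3
  item 2: 10 − 9 = 1
  item 3: 1
  item 4: 3
  item 5: 10 − 1 = 9
  item 6: 10 − 10 = 0
  item 7: 7
Total = 3 + 1 + 1 + 3 + 9 + 0 + 7 = 24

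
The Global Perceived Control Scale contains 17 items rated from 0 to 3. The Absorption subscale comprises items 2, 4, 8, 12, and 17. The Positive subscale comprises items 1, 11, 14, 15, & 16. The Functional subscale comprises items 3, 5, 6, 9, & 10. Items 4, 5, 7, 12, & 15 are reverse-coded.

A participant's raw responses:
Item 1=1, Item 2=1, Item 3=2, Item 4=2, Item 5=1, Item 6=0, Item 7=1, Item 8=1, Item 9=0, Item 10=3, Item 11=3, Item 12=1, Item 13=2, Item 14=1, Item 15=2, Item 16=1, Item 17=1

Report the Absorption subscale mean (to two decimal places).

1.20

Absorption items: 2, 4, 8, 12, 17.
Of these, items 4 & 12 are reverse-coded; on a 0–3 scale, reversed = 3 − raw.
  item 2: 1
  item 4: 3 − 2 = 1
  item 8: 1
  item 12: 3 − 1 = 2
  item 17: 1
Sum = 1 + 1 + 1 + 2 + 1 = 6
Mean = 6 / 5 = 1.20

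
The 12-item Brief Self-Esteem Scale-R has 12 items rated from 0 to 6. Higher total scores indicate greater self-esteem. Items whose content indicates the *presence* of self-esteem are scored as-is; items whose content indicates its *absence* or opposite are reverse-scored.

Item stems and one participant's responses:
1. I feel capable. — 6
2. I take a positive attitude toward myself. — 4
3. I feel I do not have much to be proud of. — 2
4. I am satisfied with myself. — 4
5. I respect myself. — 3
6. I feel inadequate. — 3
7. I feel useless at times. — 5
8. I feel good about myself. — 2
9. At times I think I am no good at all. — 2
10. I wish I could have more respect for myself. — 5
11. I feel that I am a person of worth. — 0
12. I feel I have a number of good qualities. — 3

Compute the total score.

Items 3, 6, 7, 9, 10 describe the absence/opposite of self-esteem → reverse-score.
reverse-coded value = 6 − response.
  item 1: 6
  item 2: 4
  item 3: 6 − 2 = 4
  item 4: 4
  item 5: 3
  item 6: 6 − 3 = 3
  item 7: 6 − 5 = 1
  item 8: 2
  item 9: 6 − 2 = 4
  item 10: 6 − 5 = 1
  item 11: 0
  item 12: 3
Total = 6 + 4 + 4 + 4 + 3 + 3 + 1 + 2 + 4 + 1 + 0 + 3 = 35

35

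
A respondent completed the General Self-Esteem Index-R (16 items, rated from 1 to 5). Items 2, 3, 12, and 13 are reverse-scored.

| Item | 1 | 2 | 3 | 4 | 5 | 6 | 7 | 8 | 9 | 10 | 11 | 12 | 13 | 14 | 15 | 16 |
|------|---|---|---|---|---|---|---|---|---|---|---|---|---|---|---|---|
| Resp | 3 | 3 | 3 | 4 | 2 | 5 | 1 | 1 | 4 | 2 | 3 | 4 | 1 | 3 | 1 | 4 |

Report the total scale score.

Reverse-coded items (on a 1–5 scale, reversed = 6 − raw):
  item 2: 6 − 3 = 3
  item 3: 6 − 3 = 3
  item 12: 6 − 4 = 2
  item 13: 6 − 1 = 5
Scored responses: 3, 3, 3, 4, 2, 5, 1, 1, 4, 2, 3, 2, 5, 3, 1, 4
Total = 3 + 3 + 3 + 4 + 2 + 5 + 1 + 1 + 4 + 2 + 3 + 2 + 5 + 3 + 1 + 4 = 46

46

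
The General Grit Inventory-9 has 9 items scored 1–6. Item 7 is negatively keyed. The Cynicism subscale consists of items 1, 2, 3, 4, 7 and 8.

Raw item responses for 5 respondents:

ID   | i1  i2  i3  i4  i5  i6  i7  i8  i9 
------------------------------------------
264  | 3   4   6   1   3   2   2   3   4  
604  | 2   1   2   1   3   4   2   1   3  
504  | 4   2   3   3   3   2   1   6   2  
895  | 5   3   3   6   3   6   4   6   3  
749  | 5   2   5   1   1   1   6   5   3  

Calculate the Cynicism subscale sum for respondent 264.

22

Respondent 264 raw: 3, 4, 6, 1, 3, 2, 2, 3, 4.
Cynicism items: 1, 2, 3, 4, 7, 8.
Reverse-coded (reversed = (1+6) − raw = 7 − raw):
  item 1: 3
  item 2: 4
  item 3: 6
  item 4: 1
  item 7: 7 − 2 = 5
  item 8: 3
Sum = 3 + 4 + 6 + 1 + 5 + 3 = 22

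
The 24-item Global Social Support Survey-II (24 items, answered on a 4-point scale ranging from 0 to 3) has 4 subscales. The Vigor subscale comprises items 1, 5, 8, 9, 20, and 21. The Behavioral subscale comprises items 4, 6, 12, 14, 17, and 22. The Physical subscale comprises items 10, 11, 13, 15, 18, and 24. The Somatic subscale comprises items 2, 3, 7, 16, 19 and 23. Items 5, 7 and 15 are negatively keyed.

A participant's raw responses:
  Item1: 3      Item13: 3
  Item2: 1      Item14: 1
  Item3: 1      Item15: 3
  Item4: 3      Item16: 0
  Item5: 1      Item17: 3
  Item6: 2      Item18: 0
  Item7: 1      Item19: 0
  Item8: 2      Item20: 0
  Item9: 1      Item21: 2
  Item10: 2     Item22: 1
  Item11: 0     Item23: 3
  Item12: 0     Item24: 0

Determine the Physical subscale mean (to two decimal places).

0.83

Physical items: 10, 11, 13, 15, 18, 24.
Of these, item 15 is negatively keyed; on a 0–3 scale, reversed = 3 − raw.
  item 10: 2
  item 11: 0
  item 13: 3
  item 15: 3 − 3 = 0
  item 18: 0
  item 24: 0
Sum = 2 + 0 + 3 + 0 + 0 + 0 = 5
Mean = 5 / 6 = 0.83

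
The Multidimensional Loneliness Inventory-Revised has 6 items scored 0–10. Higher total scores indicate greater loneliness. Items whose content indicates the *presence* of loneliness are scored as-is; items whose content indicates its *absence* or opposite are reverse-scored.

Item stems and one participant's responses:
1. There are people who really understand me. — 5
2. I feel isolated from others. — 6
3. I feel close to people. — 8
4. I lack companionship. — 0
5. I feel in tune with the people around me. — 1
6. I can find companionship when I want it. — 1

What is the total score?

31

Items 1, 3, 5, 6 describe the absence/opposite of loneliness → reverse-score.
on a 0–10 scale, reversed = 10 − raw.
  item 1: 10 − 5 = 5
  item 2: 6
  item 3: 10 − 8 = 2
  item 4: 0
  item 5: 10 − 1 = 9
  item 6: 10 − 1 = 9
Total = 5 + 6 + 2 + 0 + 9 + 9 = 31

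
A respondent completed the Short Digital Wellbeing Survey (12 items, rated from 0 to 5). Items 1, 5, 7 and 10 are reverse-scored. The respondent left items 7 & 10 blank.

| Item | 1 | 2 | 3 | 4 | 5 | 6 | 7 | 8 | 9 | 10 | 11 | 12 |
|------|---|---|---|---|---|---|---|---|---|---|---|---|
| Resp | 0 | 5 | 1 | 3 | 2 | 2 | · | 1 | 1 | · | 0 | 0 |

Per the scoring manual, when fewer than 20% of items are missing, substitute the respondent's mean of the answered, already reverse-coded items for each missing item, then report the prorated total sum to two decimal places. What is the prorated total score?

Reverse-coded (reversed = (0+5) − raw = 5 − raw):
  item 1: 5 − 0 = 5
  item 5: 5 − 2 = 3
Completed scored items (10 of 12): 5, 5, 1, 3, 3, 2, 1, 1, 0, 0; sum = 21.
Person mean = 21 / 10 ≈ 2.1000
Prorated total = (21 / 10) × 12 = 25.20 (to 2 dp)

25.20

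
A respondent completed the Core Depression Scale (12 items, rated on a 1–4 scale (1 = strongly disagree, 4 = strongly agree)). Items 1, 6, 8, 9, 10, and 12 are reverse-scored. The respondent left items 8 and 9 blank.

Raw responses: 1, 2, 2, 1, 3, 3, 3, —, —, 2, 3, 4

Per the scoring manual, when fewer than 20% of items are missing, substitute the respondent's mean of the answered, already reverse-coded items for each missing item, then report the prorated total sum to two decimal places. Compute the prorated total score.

Reverse-coded (on a 1–4 scale, reversed = 5 − raw):
  item 1: 5 − 1 = 4
  item 6: 5 − 3 = 2
  item 10: 5 − 2 = 3
  item 12: 5 − 4 = 1
Completed scored items (10 of 12): 4, 2, 2, 1, 3, 2, 3, 3, 3, 1; sum = 24.
Person mean = 24 / 10 ≈ 2.4000
Prorated total = (24 / 10) × 12 = 28.80 (to 2 dp)

28.80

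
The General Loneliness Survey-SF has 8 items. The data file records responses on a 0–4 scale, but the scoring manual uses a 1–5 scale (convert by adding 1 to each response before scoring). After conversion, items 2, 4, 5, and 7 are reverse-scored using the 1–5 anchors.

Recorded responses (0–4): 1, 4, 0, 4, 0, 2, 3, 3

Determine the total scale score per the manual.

Convert to 1–5: 2, 5, 1, 5, 1, 3, 4, 4
Reverse-coded (on a 1–5 scale, reversed = 6 − raw):
  item 2: 6 − 5 = 1
  item 4: 6 − 5 = 1
  item 5: 6 − 1 = 5
  item 7: 6 − 4 = 2
Scored: 2, 1, 1, 1, 5, 3, 2, 4
Total = 19

19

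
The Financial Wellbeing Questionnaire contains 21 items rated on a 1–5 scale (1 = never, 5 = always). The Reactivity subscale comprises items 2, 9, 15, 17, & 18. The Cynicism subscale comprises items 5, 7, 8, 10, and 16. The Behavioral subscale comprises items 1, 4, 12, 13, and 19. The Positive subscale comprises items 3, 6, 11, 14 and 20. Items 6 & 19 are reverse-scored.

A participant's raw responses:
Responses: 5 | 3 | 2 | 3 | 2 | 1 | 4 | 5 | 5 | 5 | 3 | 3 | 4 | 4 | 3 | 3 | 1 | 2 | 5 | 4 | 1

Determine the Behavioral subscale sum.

16

Behavioral items: 1, 4, 12, 13, 19.
Of these, item 19 is reverse-scored; reverse-coded value = 6 − response.
  item 1: 5
  item 4: 3
  item 12: 3
  item 13: 4
  item 19: 6 − 5 = 1
Sum = 5 + 3 + 3 + 4 + 1 = 16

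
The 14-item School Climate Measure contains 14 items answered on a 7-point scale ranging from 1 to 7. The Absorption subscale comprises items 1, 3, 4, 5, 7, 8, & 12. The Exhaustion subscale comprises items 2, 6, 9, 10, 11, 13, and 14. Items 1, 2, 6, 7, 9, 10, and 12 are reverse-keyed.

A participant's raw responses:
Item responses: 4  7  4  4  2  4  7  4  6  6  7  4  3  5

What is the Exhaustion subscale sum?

24

Exhaustion items: 2, 6, 9, 10, 11, 13, 14.
Of these, items 2, 6, 9, & 10 are reverse-keyed; reversed = (1+7) − raw = 8 − raw.
  item 2: 8 − 7 = 1
  item 6: 8 − 4 = 4
  item 9: 8 − 6 = 2
  item 10: 8 − 6 = 2
  item 11: 7
  item 13: 3
  item 14: 5
Sum = 1 + 4 + 2 + 2 + 7 + 3 + 5 = 24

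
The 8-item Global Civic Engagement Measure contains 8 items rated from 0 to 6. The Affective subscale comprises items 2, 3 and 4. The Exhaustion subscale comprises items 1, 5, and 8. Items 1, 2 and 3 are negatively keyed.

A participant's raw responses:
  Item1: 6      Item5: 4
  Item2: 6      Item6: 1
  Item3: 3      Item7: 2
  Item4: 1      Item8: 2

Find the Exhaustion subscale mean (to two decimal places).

2.00

Exhaustion items: 1, 5, 8.
Of these, item 1 is negatively keyed; reverse-coded value = 6 − response.
  item 1: 6 − 6 = 0
  item 5: 4
  item 8: 2
Sum = 0 + 4 + 2 = 6
Mean = 6 / 3 = 2.00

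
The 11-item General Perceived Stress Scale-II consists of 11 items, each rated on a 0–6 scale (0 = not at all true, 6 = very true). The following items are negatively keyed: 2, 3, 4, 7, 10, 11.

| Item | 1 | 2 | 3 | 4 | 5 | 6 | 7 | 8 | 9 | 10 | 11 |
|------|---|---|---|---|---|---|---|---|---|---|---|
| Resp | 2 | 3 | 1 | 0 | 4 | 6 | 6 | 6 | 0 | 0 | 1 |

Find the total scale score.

43

Reversing items 2, 3, 4, 7, 10 and 11 with 6 − raw:
Total = 2 + (6−3) + (6−1) + (6−0) + 4 + 6 + (6−6) + 6 + 0 + (6−0) + (6−1)
      = 2 + 3 + 5 + 6 + 4 + 6 + 0 + 6 + 0 + 6 + 5 = 43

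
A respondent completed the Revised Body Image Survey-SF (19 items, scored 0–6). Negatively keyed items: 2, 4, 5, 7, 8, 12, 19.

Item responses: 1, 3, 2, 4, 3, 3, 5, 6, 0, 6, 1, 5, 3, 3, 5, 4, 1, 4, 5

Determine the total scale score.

Negatively keyed items use 6 − raw:
  item 2: 6 − 3 = 3
  item 4: 6 − 4 = 2
  item 5: 6 − 3 = 3
  item 7: 6 − 5 = 1
  item 8: 6 − 6 = 0
  item 12: 6 − 5 = 1
  item 19: 6 − 5 = 1
Scored responses: 1, 3, 2, 2, 3, 3, 1, 0, 0, 6, 1, 1, 3, 3, 5, 4, 1, 4, 1
Total = 1 + 3 + 2 + 2 + 3 + 3 + 1 + 0 + 0 + 6 + 1 + 1 + 3 + 3 + 5 + 4 + 1 + 4 + 1 = 44

44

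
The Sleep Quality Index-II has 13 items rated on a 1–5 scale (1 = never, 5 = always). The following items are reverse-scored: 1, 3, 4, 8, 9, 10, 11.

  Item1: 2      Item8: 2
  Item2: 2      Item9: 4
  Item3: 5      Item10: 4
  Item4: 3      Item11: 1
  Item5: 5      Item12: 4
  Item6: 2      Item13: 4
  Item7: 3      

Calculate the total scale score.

41

Reverse-scored items use 6 − raw:
  item 1: 6 − 2 = 4
  item 3: 6 − 5 = 1
  item 4: 6 − 3 = 3
  item 8: 6 − 2 = 4
  item 9: 6 − 4 = 2
  item 10: 6 − 4 = 2
  item 11: 6 − 1 = 5
Scored items: 4, 2, 1, 3, 5, 2, 3, 4, 2, 2, 5, 4, 4
Total = 4 + 2 + 1 + 3 + 5 + 2 + 3 + 4 + 2 + 2 + 5 + 4 + 4 = 41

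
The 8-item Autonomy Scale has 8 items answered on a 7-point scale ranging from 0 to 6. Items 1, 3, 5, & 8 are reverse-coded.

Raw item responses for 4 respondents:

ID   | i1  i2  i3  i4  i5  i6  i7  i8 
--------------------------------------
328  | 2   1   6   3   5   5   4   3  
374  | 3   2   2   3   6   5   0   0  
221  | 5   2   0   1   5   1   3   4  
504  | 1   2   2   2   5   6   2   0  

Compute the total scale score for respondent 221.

Respondent 221 raw: 5, 2, 0, 1, 5, 1, 3, 4.
Reverse-coded (reverse-coded value = 6 − response):
  item 1: 6 − 5 = 1
  item 2: 2
  item 3: 6 − 0 = 6
  item 4: 1
  item 5: 6 − 5 = 1
  item 6: 1
  item 7: 3
  item 8: 6 − 4 = 2
Sum = 1 + 2 + 6 + 1 + 1 + 1 + 3 + 2 = 17

17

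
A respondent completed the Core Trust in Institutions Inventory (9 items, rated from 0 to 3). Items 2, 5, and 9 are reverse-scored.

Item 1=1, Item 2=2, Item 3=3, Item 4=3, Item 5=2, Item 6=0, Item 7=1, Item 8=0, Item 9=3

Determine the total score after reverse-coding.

Apply reverse scoring (reversed = (0+3) − raw = 3 − raw):
  item 2: 3 − 2 = 1
  item 5: 3 − 2 = 1
  item 9: 3 − 3 = 0
After reverse-coding: 1, 1, 3, 3, 1, 0, 1, 0, 0
Total = 1 + 1 + 3 + 3 + 1 + 0 + 1 + 0 + 0 = 10

10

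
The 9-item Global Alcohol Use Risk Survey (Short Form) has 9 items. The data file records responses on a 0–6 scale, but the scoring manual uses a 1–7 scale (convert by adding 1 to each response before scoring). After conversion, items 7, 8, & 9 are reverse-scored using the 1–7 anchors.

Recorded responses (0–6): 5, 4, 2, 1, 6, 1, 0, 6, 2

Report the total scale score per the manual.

Convert to 1–7: 6, 5, 3, 2, 7, 2, 1, 7, 3
Reverse-coded (on a 1–7 scale, reversed = 8 − raw):
  item 7: 8 − 1 = 7
  item 8: 8 − 7 = 1
  item 9: 8 − 3 = 5
Scored: 6, 5, 3, 2, 7, 2, 7, 1, 5
Total = 38

38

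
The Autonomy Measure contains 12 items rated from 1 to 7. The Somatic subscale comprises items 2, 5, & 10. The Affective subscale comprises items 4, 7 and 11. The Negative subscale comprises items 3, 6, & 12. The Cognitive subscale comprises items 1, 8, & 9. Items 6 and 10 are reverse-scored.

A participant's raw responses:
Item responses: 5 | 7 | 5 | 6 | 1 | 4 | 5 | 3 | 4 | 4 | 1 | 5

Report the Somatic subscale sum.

Somatic items: 2, 5, 10.
Of these, item 10 is reverse-scored; reverse-coded value = 8 − response.
  item 2: 7
  item 5: 1
  item 10: 8 − 4 = 4
Sum = 7 + 1 + 4 = 12

12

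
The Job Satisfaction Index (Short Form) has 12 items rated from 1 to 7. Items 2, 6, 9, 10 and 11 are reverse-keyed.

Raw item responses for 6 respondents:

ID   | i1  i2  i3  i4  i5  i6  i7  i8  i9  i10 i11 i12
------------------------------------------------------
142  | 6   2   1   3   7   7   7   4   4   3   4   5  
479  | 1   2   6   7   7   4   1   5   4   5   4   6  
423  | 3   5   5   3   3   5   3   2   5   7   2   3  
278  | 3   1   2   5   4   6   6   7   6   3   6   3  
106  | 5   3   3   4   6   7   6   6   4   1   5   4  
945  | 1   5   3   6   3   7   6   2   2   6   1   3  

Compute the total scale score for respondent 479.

54

Respondent 479 raw: 1, 2, 6, 7, 7, 4, 1, 5, 4, 5, 4, 6.
Reverse-coded (reverse-coded value = 8 − response):
  item 1: 1
  item 2: 8 − 2 = 6
  item 3: 6
  item 4: 7
  item 5: 7
  item 6: 8 − 4 = 4
  item 7: 1
  item 8: 5
  item 9: 8 − 4 = 4
  item 10: 8 − 5 = 3
  item 11: 8 − 4 = 4
  item 12: 6
Sum = 1 + 6 + 6 + 7 + 7 + 4 + 1 + 5 + 4 + 3 + 4 + 6 = 54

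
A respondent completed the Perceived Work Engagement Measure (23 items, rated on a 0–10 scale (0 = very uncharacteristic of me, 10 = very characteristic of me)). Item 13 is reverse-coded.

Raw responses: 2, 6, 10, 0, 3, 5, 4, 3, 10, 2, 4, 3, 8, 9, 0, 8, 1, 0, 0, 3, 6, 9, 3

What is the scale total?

93

Reverse-coded items (reverse-coded value = 10 − response):
  item 13: 10 − 8 = 2
After reverse-coding: 2, 6, 10, 0, 3, 5, 4, 3, 10, 2, 4, 3, 2, 9, 0, 8, 1, 0, 0, 3, 6, 9, 3
Total = 2 + 6 + 10 + 0 + 3 + 5 + 4 + 3 + 10 + 2 + 4 + 3 + 2 + 9 + 0 + 8 + 1 + 0 + 0 + 3 + 6 + 9 + 3 = 93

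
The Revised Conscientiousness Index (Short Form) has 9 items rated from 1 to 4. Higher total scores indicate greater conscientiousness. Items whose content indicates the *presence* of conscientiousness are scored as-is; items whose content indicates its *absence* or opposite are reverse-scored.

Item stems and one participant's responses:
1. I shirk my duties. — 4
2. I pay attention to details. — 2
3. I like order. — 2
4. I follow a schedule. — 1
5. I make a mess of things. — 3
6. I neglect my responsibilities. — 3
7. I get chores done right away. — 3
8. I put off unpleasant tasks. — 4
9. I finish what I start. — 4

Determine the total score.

18

Items 1, 5, 6, 8 describe the absence/opposite of conscientiousness → reverse-score.
reverse-coded value = 5 − response.
  item 1: 5 − 4 = 1
  item 2: 2
  item 3: 2
  item 4: 1
  item 5: 5 − 3 = 2
  item 6: 5 − 3 = 2
  item 7: 3
  item 8: 5 − 4 = 1
  item 9: 4
Total = 1 + 2 + 2 + 1 + 2 + 2 + 3 + 1 + 4 = 18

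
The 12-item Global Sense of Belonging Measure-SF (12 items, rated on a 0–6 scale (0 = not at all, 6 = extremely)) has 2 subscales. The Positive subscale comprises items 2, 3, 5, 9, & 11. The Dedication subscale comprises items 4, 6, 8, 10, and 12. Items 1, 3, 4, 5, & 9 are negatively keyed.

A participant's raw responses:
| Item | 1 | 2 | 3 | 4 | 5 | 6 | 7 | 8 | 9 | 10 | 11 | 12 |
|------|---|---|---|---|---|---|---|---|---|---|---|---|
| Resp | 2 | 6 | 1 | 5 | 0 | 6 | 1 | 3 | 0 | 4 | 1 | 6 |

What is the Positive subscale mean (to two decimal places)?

4.80

Positive items: 2, 3, 5, 9, 11.
Of these, items 3, 5, and 9 are negatively keyed; reversed = (0+6) − raw = 6 − raw.
  item 2: 6
  item 3: 6 − 1 = 5
  item 5: 6 − 0 = 6
  item 9: 6 − 0 = 6
  item 11: 1
Sum = 6 + 5 + 6 + 6 + 1 = 24
Mean = 24 / 5 = 4.80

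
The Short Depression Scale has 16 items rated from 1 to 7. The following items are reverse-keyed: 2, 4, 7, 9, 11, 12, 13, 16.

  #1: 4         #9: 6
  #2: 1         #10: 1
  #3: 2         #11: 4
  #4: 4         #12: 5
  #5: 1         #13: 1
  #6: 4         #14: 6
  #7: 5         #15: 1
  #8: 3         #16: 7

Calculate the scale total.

53

Reversing items 2, 4, 7, 9, 11, 12, 13 and 16 with 8 − raw:
Total = 4 + (8−1) + 2 + (8−4) + 1 + 4 + (8−5) + 3 + (8−6) + 1 + (8−4) + (8−5) + (8−1) + 6 + 1 + (8−7)
      = 4 + 7 + 2 + 4 + 1 + 4 + 3 + 3 + 2 + 1 + 4 + 3 + 7 + 6 + 1 + 1 = 53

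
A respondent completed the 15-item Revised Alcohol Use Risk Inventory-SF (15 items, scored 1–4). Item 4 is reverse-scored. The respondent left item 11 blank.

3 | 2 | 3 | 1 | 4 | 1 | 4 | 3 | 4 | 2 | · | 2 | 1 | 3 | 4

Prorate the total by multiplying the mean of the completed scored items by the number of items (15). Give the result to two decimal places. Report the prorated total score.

42.86

Reverse-coded (reverse-coded value = 5 − response):
  item 4: 5 − 1 = 4
Completed scored items (14 of 15): 3, 2, 3, 4, 4, 1, 4, 3, 4, 2, 2, 1, 3, 4; sum = 40.
Person mean = 40 / 14 ≈ 2.8571
Prorated total = (40 / 14) × 15 = 42.86 (to 2 dp)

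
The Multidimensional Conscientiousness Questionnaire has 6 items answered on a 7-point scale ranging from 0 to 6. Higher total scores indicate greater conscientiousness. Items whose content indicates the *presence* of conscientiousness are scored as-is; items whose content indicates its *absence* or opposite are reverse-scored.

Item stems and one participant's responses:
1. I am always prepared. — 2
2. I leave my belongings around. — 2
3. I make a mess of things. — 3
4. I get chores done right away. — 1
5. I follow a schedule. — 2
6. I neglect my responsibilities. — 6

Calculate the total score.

12

Items 2, 3, 6 describe the absence/opposite of conscientiousness → reverse-score.
reversed = (0+6) − raw = 6 − raw.
  item 1: 2
  item 2: 6 − 2 = 4
  item 3: 6 − 3 = 3
  item 4: 1
  item 5: 2
  item 6: 6 − 6 = 0
Total = 2 + 4 + 3 + 1 + 2 + 0 = 12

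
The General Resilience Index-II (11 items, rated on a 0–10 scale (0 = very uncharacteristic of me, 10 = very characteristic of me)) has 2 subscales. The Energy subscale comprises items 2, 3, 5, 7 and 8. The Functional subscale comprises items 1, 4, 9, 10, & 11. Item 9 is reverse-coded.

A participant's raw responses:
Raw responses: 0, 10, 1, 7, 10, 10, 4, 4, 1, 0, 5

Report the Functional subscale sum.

Functional items: 1, 4, 9, 10, 11.
Of these, item 9 is reverse-coded; reverse-coded value = 10 − response.
  item 1: 0
  item 4: 7
  item 9: 10 − 1 = 9
  item 10: 0
  item 11: 5
Sum = 0 + 7 + 9 + 0 + 5 = 21

21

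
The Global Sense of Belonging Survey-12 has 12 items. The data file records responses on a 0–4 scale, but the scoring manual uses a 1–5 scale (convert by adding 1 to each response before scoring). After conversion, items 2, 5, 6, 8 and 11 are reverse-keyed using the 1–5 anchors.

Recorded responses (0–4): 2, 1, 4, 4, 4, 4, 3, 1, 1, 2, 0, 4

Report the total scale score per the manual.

42

Convert to 1–5: 3, 2, 5, 5, 5, 5, 4, 2, 2, 3, 1, 5
Reverse-coded (reverse-coded value = 6 − response):
  item 2: 6 − 2 = 4
  item 5: 6 − 5 = 1
  item 6: 6 − 5 = 1
  item 8: 6 − 2 = 4
  item 11: 6 − 1 = 5
Scored: 3, 4, 5, 5, 1, 1, 4, 4, 2, 3, 5, 5
Total = 42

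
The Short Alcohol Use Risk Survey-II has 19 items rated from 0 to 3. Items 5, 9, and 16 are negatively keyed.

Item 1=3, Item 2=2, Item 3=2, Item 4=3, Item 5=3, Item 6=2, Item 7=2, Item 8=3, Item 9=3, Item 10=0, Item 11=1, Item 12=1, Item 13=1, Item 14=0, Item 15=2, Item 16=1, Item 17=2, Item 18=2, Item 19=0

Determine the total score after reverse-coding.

Reversing items 5, 9 and 16 with 3 − raw:
Total = 3 + 2 + 2 + 3 + (3−3) + 2 + 2 + 3 + (3−3) + 0 + 1 + 1 + 1 + 0 + 2 + (3−1) + 2 + 2 + 0
      = 3 + 2 + 2 + 3 + 0 + 2 + 2 + 3 + 0 + 0 + 1 + 1 + 1 + 0 + 2 + 2 + 2 + 2 + 0 = 28

28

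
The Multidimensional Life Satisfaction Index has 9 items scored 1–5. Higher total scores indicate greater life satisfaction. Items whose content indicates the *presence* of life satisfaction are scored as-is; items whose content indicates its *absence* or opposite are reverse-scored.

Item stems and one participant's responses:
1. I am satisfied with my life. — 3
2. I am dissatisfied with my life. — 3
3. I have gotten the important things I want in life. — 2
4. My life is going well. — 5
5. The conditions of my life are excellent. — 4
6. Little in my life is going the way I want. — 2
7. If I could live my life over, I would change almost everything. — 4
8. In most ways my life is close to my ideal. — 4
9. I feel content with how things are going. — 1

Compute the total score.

Items 2, 6, 7 describe the absence/opposite of life satisfaction → reverse-score.
on a 1–5 scale, reversed = 6 − raw.
  item 1: 3
  item 2: 6 − 3 = 3
  item 3: 2
  item 4: 5
  item 5: 4
  item 6: 6 − 2 = 4
  item 7: 6 − 4 = 2
  item 8: 4
  item 9: 1
Total = 3 + 3 + 2 + 5 + 4 + 4 + 2 + 4 + 1 = 28

28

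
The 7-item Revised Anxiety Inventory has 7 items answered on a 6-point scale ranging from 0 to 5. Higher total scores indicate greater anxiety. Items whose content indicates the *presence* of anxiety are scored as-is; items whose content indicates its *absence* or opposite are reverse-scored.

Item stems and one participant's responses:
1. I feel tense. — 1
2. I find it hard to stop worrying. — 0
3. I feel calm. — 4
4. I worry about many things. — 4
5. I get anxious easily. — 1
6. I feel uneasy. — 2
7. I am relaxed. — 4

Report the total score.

10

Items 3, 7 describe the absence/opposite of anxiety → reverse-score.
reverse-coded value = 5 − response.
  item 1: 1
  item 2: 0
  item 3: 5 − 4 = 1
  item 4: 4
  item 5: 1
  item 6: 2
  item 7: 5 − 4 = 1
Total = 1 + 0 + 1 + 4 + 1 + 2 + 1 = 10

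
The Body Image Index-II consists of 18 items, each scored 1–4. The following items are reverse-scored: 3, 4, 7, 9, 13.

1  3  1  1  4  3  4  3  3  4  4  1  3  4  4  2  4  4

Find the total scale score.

54

Reverse-coded items (reversed = (1+4) − raw = 5 − raw):
  item 3: 5 − 1 = 4
  item 4: 5 − 1 = 4
  item 7: 5 − 4 = 1
  item 9: 5 − 3 = 2
  item 13: 5 − 3 = 2
Scored responses: 1, 3, 4, 4, 4, 3, 1, 3, 2, 4, 4, 1, 2, 4, 4, 2, 4, 4
Total = 1 + 3 + 4 + 4 + 4 + 3 + 1 + 3 + 2 + 4 + 4 + 1 + 2 + 4 + 4 + 2 + 4 + 4 = 54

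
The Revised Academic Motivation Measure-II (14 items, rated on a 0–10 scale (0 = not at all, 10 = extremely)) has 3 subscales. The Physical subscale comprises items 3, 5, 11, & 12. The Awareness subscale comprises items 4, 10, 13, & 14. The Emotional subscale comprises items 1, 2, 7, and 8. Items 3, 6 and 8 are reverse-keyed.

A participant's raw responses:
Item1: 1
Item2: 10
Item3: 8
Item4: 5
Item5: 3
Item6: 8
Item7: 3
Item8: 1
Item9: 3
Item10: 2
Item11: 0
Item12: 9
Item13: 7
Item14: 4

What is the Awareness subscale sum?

Awareness items: 4, 10, 13, 14.
  item 4: 5
  item 10: 2
  item 13: 7
  item 14: 4
Sum = 5 + 2 + 7 + 4 = 18

18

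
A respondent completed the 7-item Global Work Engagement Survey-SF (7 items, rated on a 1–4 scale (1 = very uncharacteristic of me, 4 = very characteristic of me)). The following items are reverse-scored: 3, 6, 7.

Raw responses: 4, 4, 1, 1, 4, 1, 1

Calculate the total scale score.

Raw sum = 16. Reverse-scored items: 3, 6, 7; their raw sum = 3.
Each reversal replaces raw with 5 − raw, changing the total by 5 − 2·raw per item.
Total = 16 + 3·5 − 2·3 = 16 + 15 − 6 = 25

25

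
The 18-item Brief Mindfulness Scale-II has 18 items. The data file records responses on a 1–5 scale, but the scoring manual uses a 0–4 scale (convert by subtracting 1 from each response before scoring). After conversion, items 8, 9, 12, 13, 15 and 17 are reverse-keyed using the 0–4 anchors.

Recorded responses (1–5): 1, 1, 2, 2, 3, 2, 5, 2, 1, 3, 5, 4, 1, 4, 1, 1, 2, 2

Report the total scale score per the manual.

Convert to 0–4: 0, 0, 1, 1, 2, 1, 4, 1, 0, 2, 4, 3, 0, 3, 0, 0, 1, 1
Reverse-coded (on a 0–4 scale, reversed = 4 − raw):
  item 8: 4 − 1 = 3
  item 9: 4 − 0 = 4
  item 12: 4 − 3 = 1
  item 13: 4 − 0 = 4
  item 15: 4 − 0 = 4
  item 17: 4 − 1 = 3
Scored: 0, 0, 1, 1, 2, 1, 4, 3, 4, 2, 4, 1, 4, 3, 4, 0, 3, 1
Total = 38

38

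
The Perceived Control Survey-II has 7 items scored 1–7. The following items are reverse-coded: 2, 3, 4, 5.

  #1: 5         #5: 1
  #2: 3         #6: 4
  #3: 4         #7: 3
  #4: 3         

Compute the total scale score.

33

Reverse-coded items (on a 1–7 scale, reversed = 8 − raw):
  item 2: 8 − 3 = 5
  item 3: 8 − 4 = 4
  item 4: 8 − 3 = 5
  item 5: 8 − 1 = 7
Scored items: 5, 5, 4, 5, 7, 4, 3
Total = 5 + 5 + 4 + 5 + 7 + 4 + 3 = 33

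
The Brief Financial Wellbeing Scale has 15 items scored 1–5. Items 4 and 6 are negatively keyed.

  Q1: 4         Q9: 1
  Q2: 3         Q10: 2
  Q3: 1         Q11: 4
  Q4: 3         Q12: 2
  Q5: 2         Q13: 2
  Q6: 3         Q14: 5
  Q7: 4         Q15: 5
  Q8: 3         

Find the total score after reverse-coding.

Reversing items 4 and 6 with 6 − raw:
Total = 4 + 3 + 1 + (6−3) + 2 + (6−3) + 4 + 3 + 1 + 2 + 4 + 2 + 2 + 5 + 5
      = 4 + 3 + 1 + 3 + 2 + 3 + 4 + 3 + 1 + 2 + 4 + 2 + 2 + 5 + 5 = 44

44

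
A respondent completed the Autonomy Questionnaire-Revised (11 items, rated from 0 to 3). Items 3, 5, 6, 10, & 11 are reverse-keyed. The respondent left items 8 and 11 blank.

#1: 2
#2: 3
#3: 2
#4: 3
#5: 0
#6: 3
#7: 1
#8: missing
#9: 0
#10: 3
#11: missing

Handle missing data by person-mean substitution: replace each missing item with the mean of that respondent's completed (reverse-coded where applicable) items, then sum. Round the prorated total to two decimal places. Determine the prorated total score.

15.89

Reverse-coded (reverse-coded value = 3 − response):
  item 3: 3 − 2 = 1
  item 5: 3 − 0 = 3
  item 6: 3 − 3 = 0
  item 10: 3 − 3 = 0
Completed scored items (9 of 11): 2, 3, 1, 3, 3, 0, 1, 0, 0; sum = 13.
Person mean = 13 / 9 ≈ 1.4444
Prorated total = (13 / 9) × 11 = 15.89 (to 2 dp)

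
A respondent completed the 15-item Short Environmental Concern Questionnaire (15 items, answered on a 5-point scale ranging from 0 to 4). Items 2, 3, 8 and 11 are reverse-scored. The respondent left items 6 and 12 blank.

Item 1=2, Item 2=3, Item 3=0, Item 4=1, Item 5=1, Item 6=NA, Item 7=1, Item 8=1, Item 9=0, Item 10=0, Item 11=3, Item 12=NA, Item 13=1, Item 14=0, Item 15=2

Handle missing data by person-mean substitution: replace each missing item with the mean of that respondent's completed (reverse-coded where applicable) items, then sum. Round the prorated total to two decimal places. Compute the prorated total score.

Reverse-coded (reversed = (0+4) − raw = 4 − raw):
  item 2: 4 − 3 = 1
  item 3: 4 − 0 = 4
  item 8: 4 − 1 = 3
  item 11: 4 − 3 = 1
Completed scored items (13 of 15): 2, 1, 4, 1, 1, 1, 3, 0, 0, 1, 1, 0, 2; sum = 17.
Person mean = 17 / 13 ≈ 1.3077
Prorated total = (17 / 13) × 15 = 19.62 (to 2 dp)

19.62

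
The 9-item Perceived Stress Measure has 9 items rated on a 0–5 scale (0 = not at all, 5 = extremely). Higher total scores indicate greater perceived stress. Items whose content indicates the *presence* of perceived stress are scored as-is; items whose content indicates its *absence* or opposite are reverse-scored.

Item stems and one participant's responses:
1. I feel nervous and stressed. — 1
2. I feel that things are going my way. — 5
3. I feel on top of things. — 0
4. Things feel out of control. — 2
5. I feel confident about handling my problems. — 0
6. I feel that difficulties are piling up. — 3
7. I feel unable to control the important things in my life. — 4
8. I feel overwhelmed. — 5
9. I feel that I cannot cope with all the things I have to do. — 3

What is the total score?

Items 2, 3, 5 describe the absence/opposite of perceived stress → reverse-score.
reverse-coded value = 5 − response.
  item 1: 1
  item 2: 5 − 5 = 0
  item 3: 5 − 0 = 5
  item 4: 2
  item 5: 5 − 0 = 5
  item 6: 3
  item 7: 4
  item 8: 5
  item 9: 3
Total = 1 + 0 + 5 + 2 + 5 + 3 + 4 + 5 + 3 = 28

28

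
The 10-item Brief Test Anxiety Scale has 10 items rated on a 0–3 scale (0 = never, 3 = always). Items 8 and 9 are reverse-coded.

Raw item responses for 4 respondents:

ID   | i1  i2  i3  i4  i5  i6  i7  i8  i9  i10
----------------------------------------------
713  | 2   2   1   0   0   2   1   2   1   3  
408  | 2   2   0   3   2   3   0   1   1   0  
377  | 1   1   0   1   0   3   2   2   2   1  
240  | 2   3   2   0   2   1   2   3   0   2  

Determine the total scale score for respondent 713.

Respondent 713 raw: 2, 2, 1, 0, 0, 2, 1, 2, 1, 3.
Reverse-coded (reverse-coded value = 3 − response):
  item 1: 2
  item 2: 2
  item 3: 1
  item 4: 0
  item 5: 0
  item 6: 2
  item 7: 1
  item 8: 3 − 2 = 1
  item 9: 3 − 1 = 2
  item 10: 3
Sum = 2 + 2 + 1 + 0 + 0 + 2 + 1 + 1 + 2 + 3 = 14

14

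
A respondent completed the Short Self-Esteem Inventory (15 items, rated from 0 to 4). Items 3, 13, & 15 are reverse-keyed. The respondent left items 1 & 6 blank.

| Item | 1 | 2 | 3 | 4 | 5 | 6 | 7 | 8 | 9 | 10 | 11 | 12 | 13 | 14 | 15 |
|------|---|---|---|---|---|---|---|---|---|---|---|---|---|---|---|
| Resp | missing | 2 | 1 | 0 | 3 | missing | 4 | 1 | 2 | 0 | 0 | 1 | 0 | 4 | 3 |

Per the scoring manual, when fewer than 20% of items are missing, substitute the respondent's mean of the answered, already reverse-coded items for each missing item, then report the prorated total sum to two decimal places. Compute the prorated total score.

28.85

Reverse-coded (reverse-coded value = 4 − response):
  item 3: 4 − 1 = 3
  item 13: 4 − 0 = 4
  item 15: 4 − 3 = 1
Completed scored items (13 of 15): 2, 3, 0, 3, 4, 1, 2, 0, 0, 1, 4, 4, 1; sum = 25.
Person mean = 25 / 13 ≈ 1.9231
Prorated total = (25 / 13) × 15 = 28.85 (to 2 dp)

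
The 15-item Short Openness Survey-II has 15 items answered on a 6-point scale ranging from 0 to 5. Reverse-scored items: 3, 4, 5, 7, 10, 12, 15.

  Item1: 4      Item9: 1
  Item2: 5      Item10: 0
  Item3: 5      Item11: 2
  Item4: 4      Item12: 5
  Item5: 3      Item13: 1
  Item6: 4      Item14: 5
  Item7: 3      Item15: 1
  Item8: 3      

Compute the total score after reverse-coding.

39

Raw sum = 46. Reverse-scored items: 3, 4, 5, 7, 10, 12, 15; their raw sum = 21.
Each reversal replaces raw with 5 − raw, changing the total by 5 − 2·raw per item.
Total = 46 + 7·5 − 2·21 = 46 + 35 − 42 = 39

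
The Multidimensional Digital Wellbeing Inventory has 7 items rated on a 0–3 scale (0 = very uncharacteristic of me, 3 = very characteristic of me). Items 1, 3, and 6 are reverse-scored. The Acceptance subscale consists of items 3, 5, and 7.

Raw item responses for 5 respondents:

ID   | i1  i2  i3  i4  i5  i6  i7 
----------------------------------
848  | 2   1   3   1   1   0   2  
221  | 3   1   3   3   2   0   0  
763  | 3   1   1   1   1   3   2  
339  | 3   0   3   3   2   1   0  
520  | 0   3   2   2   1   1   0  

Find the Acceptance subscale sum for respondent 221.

2

Respondent 221 raw: 3, 1, 3, 3, 2, 0, 0.
Acceptance items: 3, 5, 7.
Reverse-coded (on a 0–3 scale, reversed = 3 − raw):
  item 3: 3 − 3 = 0
  item 5: 2
  item 7: 0
Sum = 0 + 2 + 0 = 2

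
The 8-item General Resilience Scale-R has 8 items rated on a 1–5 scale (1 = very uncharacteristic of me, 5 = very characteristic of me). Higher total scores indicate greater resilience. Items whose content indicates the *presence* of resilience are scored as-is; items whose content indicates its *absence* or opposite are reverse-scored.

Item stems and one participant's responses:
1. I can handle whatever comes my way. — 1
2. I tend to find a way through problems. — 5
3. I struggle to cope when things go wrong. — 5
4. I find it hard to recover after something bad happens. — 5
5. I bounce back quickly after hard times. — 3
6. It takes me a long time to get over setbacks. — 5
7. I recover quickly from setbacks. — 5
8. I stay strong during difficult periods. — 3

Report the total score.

20

Items 3, 4, 6 describe the absence/opposite of resilience → reverse-score.
reverse-coded value = 6 − response.
  item 1: 1
  item 2: 5
  item 3: 6 − 5 = 1
  item 4: 6 − 5 = 1
  item 5: 3
  item 6: 6 − 5 = 1
  item 7: 5
  item 8: 3
Total = 1 + 5 + 1 + 1 + 3 + 1 + 5 + 3 = 20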